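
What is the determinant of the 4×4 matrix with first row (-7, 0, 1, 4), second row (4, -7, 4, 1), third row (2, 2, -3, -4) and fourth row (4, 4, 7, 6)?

Expand along row 1 (it has 1 zero):
  + (-7) · M_11   where M_11 = det([-7 4 1; 2 -3 -4; 4 7 6]) = -156
  + (1) · M_13   where M_13 = det([4 -7 1; 2 2 -4; 4 4 6]) = 308
  − (4) · M_14   where M_14 = det([4 -7 4; 2 2 -3; 4 4 7]) = 286
det = (+1)·(-7)·(-156) + (+1)·(1)·(308) + (-1)·(4)·(286) = 256

The determinant is 256.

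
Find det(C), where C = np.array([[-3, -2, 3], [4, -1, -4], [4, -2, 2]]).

The determinant is 66.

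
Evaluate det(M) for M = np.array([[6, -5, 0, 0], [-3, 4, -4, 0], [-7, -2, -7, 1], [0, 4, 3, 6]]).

-1629

Expand along row 1 (it has 2 zeros):
  + (6) · M_11   where M_11 = det([4 -4 0; -2 -7 1; 4 3 6]) = -244
  − (-5) · M_12   where M_12 = det([-3 -4 0; -7 -7 1; 0 3 6]) = -33
det = (+1)·(6)·(-244) + (-1)·(-5)·(-33) = -1629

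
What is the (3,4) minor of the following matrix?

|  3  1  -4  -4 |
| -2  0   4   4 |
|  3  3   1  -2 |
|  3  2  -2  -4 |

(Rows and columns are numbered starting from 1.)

Delete row 3 and column 4; the remaining 3×3 submatrix is [3 1 -4; -2 0 4; 3 2 -2].
Its determinant is 0.

0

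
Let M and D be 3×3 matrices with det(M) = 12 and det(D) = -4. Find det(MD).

det(MD) = det(M)·det(D) = (12)·(-4) = -48

-48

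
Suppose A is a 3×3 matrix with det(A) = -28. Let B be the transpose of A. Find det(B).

-28

det(Aᵀ) = det(A).
det(B) = (1)·(-28) = -28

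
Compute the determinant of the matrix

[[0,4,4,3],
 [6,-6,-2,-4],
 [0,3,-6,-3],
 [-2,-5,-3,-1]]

210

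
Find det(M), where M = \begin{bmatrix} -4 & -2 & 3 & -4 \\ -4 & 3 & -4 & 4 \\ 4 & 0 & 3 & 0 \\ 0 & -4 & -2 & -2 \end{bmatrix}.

Expand along row 3 (it has 2 zeros):
  + (4) · M_31   where M_31 = det([-2 3 -4; 3 -4 4; -4 -2 -2]) = 26
  + (3) · M_33   where M_33 = det([-4 -2 -4; -4 3 4; 0 -4 -2]) = -88
det = (+1)·(4)·(26) + (+1)·(3)·(-88) = -160

-160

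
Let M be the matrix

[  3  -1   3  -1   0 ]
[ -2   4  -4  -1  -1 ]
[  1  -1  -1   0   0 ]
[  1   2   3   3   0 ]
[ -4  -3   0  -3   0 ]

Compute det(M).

Expand along column 5 (it has 4 zeros):
  − (-1) · M_25   where M_25 = det([3 -1 3 -1; 1 -1 -1 0; 1 2 3 3; -4 -3 0 -3]) = 88
det = (-1)·(-1)·(88) = 88

88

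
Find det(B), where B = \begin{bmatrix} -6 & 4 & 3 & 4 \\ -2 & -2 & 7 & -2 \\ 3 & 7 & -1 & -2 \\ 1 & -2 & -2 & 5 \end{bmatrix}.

|B| = 1636

Expand along row 1:
  + (-6) · M_11   where M_11 = det([-2 7 -2; 7 -1 -2; -2 -2 5]) = -167
  − (4) · M_12   where M_12 = det([-2 7 -2; 3 -1 -2; 1 -2 5]) = -91
  + (3) · M_13   where M_13 = det([-2 -2 -2; 3 7 -2; 1 -2 5]) = -2
  − (4) · M_14   where M_14 = det([-2 -2 7; 3 7 -1; 1 -2 -2]) = -69
det = (+1)·(-6)·(-167) + (-1)·(4)·(-91) + (+1)·(3)·(-2) + (-1)·(4)·(-69) = 1636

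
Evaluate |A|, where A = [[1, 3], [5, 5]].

The determinant is -10.

det(A) = 1·5 − 3·5 = 5 − 15 = -10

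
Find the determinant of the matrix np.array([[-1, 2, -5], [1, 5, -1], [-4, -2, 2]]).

-94

Expand along row 1:
  + (-1) · |5 -1; -2 2| = (-1)·(10 − 2) = -8
  − 2 · |1 -1; -4 2| = −2·(2 − 4) = 4
  + (-5) · |1 5; -4 -2| = (-5)·(-2 − (-20)) = -90
Sum: (-8) + (4) + (-90) = -94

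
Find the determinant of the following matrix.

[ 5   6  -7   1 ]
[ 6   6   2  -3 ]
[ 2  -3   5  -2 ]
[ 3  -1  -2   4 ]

Expand along row 1:
  + (5) · M_11   where M_11 = det([6 2 -3; -3 5 -2; -1 -2 4]) = 91
  − (6) · M_12   where M_12 = det([6 2 -3; 2 5 -2; 3 -2 4]) = 125
  + (-7) · M_13   where M_13 = det([6 6 -3; 2 -3 -2; 3 -1 4]) = -189
  − (1) · M_14   where M_14 = det([6 6 2; 2 -3 5; 3 -1 -2]) = 194
det = (+1)·(5)·(91) + (-1)·(6)·(125) + (+1)·(-7)·(-189) + (-1)·(1)·(194) = 834

The determinant is 834.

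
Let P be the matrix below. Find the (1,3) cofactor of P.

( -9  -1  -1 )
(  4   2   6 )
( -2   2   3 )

The cofactor is 12.

Delete row 1 and column 3; the remaining 2×2 submatrix is [4 2; -2 2].
Its determinant is 4·2 − 2·(-2) = 12.
The cofactor carries sign (−1)^(1+3) = +1, so C_{1,3} = +(12) = 12.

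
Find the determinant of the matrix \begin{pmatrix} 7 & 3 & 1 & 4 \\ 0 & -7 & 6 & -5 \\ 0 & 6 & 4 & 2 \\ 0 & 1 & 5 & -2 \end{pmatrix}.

Expand along column 1 (it has 3 zeros):
  + (7) · M_11   where M_11 = det([-7 6 -5; 6 4 2; 1 5 -2]) = 80
det = (+1)·(7)·(80) = 560

The determinant is 560.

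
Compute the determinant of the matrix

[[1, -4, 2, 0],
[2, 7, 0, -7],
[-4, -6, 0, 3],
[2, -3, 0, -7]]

The determinant is -440.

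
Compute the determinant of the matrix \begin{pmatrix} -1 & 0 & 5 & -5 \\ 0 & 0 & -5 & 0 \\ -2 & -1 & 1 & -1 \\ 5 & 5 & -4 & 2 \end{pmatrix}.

Expand along row 2 (it has 3 zeros):
  − (-5) · M_23   where M_23 = det([-1 0 -5; -2 -1 -1; 5 5 2]) = 22
det = (-1)·(-5)·(22) = 110

The determinant is 110.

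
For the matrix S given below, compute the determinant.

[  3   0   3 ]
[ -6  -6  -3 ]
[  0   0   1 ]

Expand along row 3:
  + 1 · |3 0; -6 -6| = 1·(-18 − 0) = -18

The determinant is -18.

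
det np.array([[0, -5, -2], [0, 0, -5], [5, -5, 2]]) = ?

The determinant is 125.

Expand along row 2:
  − (-5) · |0 -5; 5 -5| = −(-5)·(0 − (-25)) = 125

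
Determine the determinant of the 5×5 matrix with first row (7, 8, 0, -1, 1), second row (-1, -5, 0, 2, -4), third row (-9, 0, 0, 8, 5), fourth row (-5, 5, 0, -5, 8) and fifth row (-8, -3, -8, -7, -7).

The determinant is -5520.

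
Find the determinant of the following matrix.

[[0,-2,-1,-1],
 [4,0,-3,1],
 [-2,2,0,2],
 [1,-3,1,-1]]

Expand along row 1 (it has 1 zero):
  − (-2) · M_12   where M_12 = det([4 -3 1; -2 0 2; 1 1 -1]) = -10
  + (-1) · M_13   where M_13 = det([4 0 1; -2 2 2; 1 -3 -1]) = 20
  − (-1) · M_14   where M_14 = det([4 0 -3; -2 2 0; 1 -3 1]) = -4
det = (-1)·(-2)·(-10) + (+1)·(-1)·(20) + (-1)·(-1)·(-4) = -44

-44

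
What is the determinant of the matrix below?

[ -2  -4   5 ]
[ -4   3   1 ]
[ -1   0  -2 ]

63

Expand along row 3:
  + (-1) · |-4 5; 3 1| = (-1)·(-4 − 15) = 19
  + (-2) · |-2 -4; -4 3| = (-2)·(-6 − 16) = 44
Sum: (19) + (44) = 63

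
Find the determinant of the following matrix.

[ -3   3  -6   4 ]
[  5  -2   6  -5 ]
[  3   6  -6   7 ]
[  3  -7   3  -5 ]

-450

Expand along row 1:
  + (-3) · M_11   where M_11 = det([-2 6 -5; 6 -6 7; -7 3 -5]) = -12
  − (3) · M_12   where M_12 = det([5 6 -5; 3 -6 7; 3 3 -5]) = 126
  + (-6) · M_13   where M_13 = det([5 -2 -5; 3 6 7; 3 -7 -5]) = 218
  − (4) · M_14   where M_14 = det([5 -2 6; 3 6 -6; 3 -7 3]) = -300
det = (+1)·(-3)·(-12) + (-1)·(3)·(126) + (+1)·(-6)·(218) + (-1)·(4)·(-300) = -450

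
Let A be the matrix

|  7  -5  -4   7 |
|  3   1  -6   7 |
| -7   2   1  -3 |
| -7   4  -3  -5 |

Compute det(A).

Expand along row 1:
  + (7) · M_11   where M_11 = det([1 -6 7; 2 1 -3; 4 -3 -5]) = -72
  − (-5) · M_12   where M_12 = det([3 -6 7; -7 1 -3; -7 -3 -5]) = 238
  + (-4) · M_13   where M_13 = det([3 1 7; -7 2 -3; -7 4 -5]) = -106
  − (7) · M_14   where M_14 = det([3 1 -6; -7 2 1; -7 4 -3]) = 26
det = (+1)·(7)·(-72) + (-1)·(-5)·(238) + (+1)·(-4)·(-106) + (-1)·(7)·(26) = 928

928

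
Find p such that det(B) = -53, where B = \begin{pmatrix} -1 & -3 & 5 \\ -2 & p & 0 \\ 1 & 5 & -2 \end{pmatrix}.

Expanding along the column containing p, det(B) is linear in p: det(B) = (-3)·p + (-38).
Set (-3)·p + (-38) = -53  ⇒  (-3)·p = -15  ⇒  p = 5.

p = 5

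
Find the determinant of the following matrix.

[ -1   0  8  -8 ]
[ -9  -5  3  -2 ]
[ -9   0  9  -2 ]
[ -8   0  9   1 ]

-1225

Expand along column 2 (it has 3 zeros):
  + (-5) · M_22   where M_22 = det([-1 8 -8; -9 9 -2; -8 9 1]) = 245
det = (+1)·(-5)·(245) = -1225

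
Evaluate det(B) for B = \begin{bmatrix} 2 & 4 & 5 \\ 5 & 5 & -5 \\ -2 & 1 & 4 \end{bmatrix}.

|B| = 85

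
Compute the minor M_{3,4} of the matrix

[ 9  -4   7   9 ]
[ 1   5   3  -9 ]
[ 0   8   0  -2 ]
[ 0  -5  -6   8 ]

Delete row 3 and column 4; the remaining 3×3 submatrix is [9 -4 7; 1 5 3; 0 -5 -6].
Its determinant is -194.

The minor is -194.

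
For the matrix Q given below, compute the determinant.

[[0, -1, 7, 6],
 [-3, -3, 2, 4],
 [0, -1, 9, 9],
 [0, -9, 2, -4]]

The determinant is -201.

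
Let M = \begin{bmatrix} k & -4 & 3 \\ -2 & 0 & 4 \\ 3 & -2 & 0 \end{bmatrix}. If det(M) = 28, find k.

k = 8

Expanding along the column containing k, det(M) is linear in k: det(M) = (8)·k + (-36).
Set (8)·k + (-36) = 28  ⇒  (8)·k = 64  ⇒  k = 8.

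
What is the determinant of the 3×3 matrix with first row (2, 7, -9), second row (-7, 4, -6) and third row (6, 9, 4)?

Expand along row 1:
  + 2 · |4 -6; 9 4| = 2·(16 − (-54)) = 140
  − 7 · |-7 -6; 6 4| = −7·(-28 − (-36)) = -56
  + (-9) · |-7 4; 6 9| = (-9)·(-63 − 24) = 783
Sum: (140) + (-56) + (783) = 867

867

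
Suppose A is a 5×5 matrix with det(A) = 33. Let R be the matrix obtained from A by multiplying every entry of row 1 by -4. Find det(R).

Scaling one row by -4 multiplies the determinant by -4.
det(R) = (-4)·(33) = -132

|R| = -132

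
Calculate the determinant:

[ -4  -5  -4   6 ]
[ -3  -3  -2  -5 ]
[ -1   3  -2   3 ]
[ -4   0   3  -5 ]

Expand along row 4 (it has 1 zero):
  − (-4) · M_41   where M_41 = det([-5 -4 6; -3 -2 -5; 3 -2 3]) = 176
  − (3) · M_43   where M_43 = det([-4 -5 6; -3 -3 -5; -1 3 3]) = -166
  + (-5) · M_44   where M_44 = det([-4 -5 -4; -3 -3 -2; -1 3 -2]) = 20
det = (-1)·(-4)·(176) + (-1)·(3)·(-166) + (+1)·(-5)·(20) = 1102

1102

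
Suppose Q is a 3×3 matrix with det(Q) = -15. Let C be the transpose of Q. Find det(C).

The determinant is -15.

det(Qᵀ) = det(Q).
det(C) = (1)·(-15) = -15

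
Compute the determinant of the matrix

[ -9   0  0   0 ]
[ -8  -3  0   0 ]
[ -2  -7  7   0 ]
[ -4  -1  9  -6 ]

-1134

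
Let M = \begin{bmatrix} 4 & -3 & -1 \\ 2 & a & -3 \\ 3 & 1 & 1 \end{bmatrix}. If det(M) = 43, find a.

a = 0

Expanding along the column containing a, det(M) is linear in a: det(M) = (7)·a + (43).
Set (7)·a + (43) = 43  ⇒  (7)·a = 0  ⇒  a = 0.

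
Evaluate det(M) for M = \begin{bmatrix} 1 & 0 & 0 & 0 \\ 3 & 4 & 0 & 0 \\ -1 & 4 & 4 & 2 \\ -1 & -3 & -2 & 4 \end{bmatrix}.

M is block lower-triangular with a 2×2 block and a 2×2 block on the diagonal, so its determinant equals the product of the determinants of the diagonal blocks.
det of the 2×2 block = 4
det of the 2×2 block = 20
det = (4)·(20) = 80

|M| = 80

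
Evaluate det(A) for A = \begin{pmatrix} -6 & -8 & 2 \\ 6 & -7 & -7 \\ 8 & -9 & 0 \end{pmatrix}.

830

Expand along column 3:
  + 2 · |6 -7; 8 -9| = 2·(-54 − (-56)) = 4
  − (-7) · |-6 -8; 8 -9| = −(-7)·(54 − (-64)) = 826
Sum: (4) + (826) = 830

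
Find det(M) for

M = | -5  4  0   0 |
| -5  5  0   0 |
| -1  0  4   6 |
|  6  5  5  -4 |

M is block lower-triangular with a 2×2 block and a 2×2 block on the diagonal, so its determinant equals the product of the determinants of the diagonal blocks.
det of the 2×2 block = -5
det of the 2×2 block = -46
det = (-5)·(-46) = 230

230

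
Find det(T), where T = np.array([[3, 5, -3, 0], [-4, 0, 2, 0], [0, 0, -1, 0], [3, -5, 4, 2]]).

Expand along row 3 (it has 3 zeros):
  + (-1) · M_33   where M_33 = det([3 5 0; -4 0 0; 3 -5 2]) = 40
det = (+1)·(-1)·(40) = -40

det(T) = -40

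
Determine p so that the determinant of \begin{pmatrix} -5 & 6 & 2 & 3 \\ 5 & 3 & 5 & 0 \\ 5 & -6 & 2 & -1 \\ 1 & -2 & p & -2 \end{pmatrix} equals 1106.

p = 9

Expanding along the row containing p, det(M) is linear in p: det(M) = (90)·p + (296).
Set (90)·p + (296) = 1106  ⇒  (90)·p = 810  ⇒  p = 9.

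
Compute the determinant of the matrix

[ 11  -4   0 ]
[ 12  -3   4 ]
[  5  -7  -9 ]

93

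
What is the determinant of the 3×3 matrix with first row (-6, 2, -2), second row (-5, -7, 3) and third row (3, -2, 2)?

24

Expand along column 1:
  + (-6) · |-7 3; -2 2| = (-6)·(-14 − (-6)) = 48
  − (-5) · |2 -2; -2 2| = −(-5)·(4 − 4) = 0
  + 3 · |2 -2; -7 3| = 3·(6 − 14) = -24
Sum: (48) + (0) + (-24) = 24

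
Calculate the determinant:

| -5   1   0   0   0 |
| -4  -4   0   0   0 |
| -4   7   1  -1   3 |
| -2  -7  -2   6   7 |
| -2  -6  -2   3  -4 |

The matrix is block lower-triangular with a 2×2 block and a 3×3 block on the diagonal, so its determinant equals the product of the determinants of the diagonal blocks.
det of the 2×2 block = 24
det of the 3×3 block = -5
det = (24)·(-5) = -120

-120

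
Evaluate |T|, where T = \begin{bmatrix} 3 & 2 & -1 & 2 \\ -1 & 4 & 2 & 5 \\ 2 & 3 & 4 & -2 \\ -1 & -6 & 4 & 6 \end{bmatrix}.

Expand along row 1:
  + (3) · M_11   where M_11 = det([4 2 5; 3 4 -2; -6 4 6]) = 296
  − (2) · M_12   where M_12 = det([-1 2 5; 2 4 -2; -1 4 6]) = 8
  + (-1) · M_13   where M_13 = det([-1 4 5; 2 3 -2; -1 -6 6]) = -91
  − (2) · M_14   where M_14 = det([-1 4 2; 2 3 4; -1 -6 4]) = -102
det = (+1)·(3)·(296) + (-1)·(2)·(8) + (+1)·(-1)·(-91) + (-1)·(2)·(-102) = 1167

1167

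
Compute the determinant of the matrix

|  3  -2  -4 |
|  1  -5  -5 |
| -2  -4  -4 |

28

Expand along row 1:
  + 3 · |-5 -5; -4 -4| = 3·(20 − 20) = 0
  − (-2) · |1 -5; -2 -4| = −(-2)·(-4 − 10) = -28
  + (-4) · |1 -5; -2 -4| = (-4)·(-4 − 10) = 56
Sum: (0) + (-28) + (56) = 28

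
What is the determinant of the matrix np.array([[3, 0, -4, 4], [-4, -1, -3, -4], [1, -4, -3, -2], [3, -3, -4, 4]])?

Expand along row 1 (it has 1 zero):
  + (3) · M_11   where M_11 = det([-1 -3 -4; -4 -3 -2; -3 -4 4]) = -74
  + (-4) · M_13   where M_13 = det([-4 -1 -4; 1 -4 -2; 3 -3 4]) = 62
  − (4) · M_14   where M_14 = det([-4 -1 -3; 1 -4 -3; 3 -3 -4]) = -50
det = (+1)·(3)·(-74) + (+1)·(-4)·(62) + (-1)·(4)·(-50) = -270

-270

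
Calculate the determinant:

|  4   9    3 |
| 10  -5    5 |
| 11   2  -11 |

1890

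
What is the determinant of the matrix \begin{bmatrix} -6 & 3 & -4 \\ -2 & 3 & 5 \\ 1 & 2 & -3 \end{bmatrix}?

139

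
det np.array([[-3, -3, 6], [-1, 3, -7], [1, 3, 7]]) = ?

The determinant is -162.

Expand along column 1:
  + (-3) · |3 -7; 3 7| = (-3)·(21 − (-21)) = -126
  − (-1) · |-3 6; 3 7| = −(-1)·(-21 − 18) = -39
  + 1 · |-3 6; 3 -7| = 1·(21 − 18) = 3
Sum: (-126) + (-39) + (3) = -162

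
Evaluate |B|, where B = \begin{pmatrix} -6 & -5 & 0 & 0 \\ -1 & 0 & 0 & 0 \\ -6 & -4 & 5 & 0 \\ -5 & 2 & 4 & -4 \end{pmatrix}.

The determinant is 100.

B is block lower-triangular with a 2×2 block and a 2×2 block on the diagonal, so its determinant equals the product of the determinants of the diagonal blocks.
det of the 2×2 block = -5
det of the 2×2 block = -20
det = (-5)·(-20) = 100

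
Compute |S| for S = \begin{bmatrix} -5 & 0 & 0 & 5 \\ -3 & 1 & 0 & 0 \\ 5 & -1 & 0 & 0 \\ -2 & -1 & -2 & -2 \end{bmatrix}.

Expand along column 3 (it has 3 zeros):
  − (-2) · M_43   where M_43 = det([-5 0 5; -3 1 0; 5 -1 0]) = -10
det = (-1)·(-2)·(-10) = -20

-20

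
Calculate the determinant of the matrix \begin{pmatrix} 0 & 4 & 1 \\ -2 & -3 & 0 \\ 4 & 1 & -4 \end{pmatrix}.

-22

Expand along column 1:
  − (-2) · |4 1; 1 -4| = −(-2)·(-16 − 1) = -34
  + 4 · |4 1; -3 0| = 4·(0 − (-3)) = 12
Sum: (-34) + (12) = -22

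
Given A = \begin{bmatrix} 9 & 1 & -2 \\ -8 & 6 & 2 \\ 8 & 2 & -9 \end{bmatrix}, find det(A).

Expand along column 1:
  + 9 · |6 2; 2 -9| = 9·(-54 − 4) = -522
  − (-8) · |1 -2; 2 -9| = −(-8)·(-9 − (-4)) = -40
  + 8 · |1 -2; 6 2| = 8·(2 − (-12)) = 112
Sum: (-522) + (-40) + (112) = -450

-450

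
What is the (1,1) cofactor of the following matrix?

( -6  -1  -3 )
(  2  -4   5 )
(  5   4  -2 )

-12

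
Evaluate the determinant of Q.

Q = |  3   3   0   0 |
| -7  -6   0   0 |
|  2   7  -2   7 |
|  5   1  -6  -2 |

Q is block lower-triangular with a 2×2 block and a 2×2 block on the diagonal, so its determinant equals the product of the determinants of the diagonal blocks.
det of the 2×2 block = 3
det of the 2×2 block = 46
det = (3)·(46) = 138

138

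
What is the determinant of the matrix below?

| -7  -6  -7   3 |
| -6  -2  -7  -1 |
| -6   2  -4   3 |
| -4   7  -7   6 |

The determinant is -1457.

Expand along row 1:
  + (-7) · M_11   where M_11 = det([-2 -7 -1; 2 -4 3; 7 -7 6]) = -71
  − (-6) · M_12   where M_12 = det([-6 -7 -1; -6 -4 3; -4 -7 6]) = -176
  + (-7) · M_13   where M_13 = det([-6 -2 -1; -6 2 3; -4 7 6]) = 40
  − (3) · M_14   where M_14 = det([-6 -2 -7; -6 2 -4; -4 7 -7]) = 206
det = (+1)·(-7)·(-71) + (-1)·(-6)·(-176) + (+1)·(-7)·(40) + (-1)·(3)·(206) = -1457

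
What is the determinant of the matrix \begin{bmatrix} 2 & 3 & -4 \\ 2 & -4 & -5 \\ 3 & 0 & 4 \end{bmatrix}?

Expand along row 3:
  + 3 · |3 -4; -4 -5| = 3·(-15 − 16) = -93
  + 4 · |2 3; 2 -4| = 4·(-8 − 6) = -56
Sum: (-93) + (-56) = -149

The determinant is -149.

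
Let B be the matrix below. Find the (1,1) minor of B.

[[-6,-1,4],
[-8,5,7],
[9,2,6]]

Delete row 1 and column 1; the remaining 2×2 submatrix is [5 7; 2 6].
Its determinant is 5·6 − 7·2 = 16.

16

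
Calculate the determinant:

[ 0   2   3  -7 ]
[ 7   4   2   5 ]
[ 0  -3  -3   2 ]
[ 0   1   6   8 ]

Expand along column 1 (it has 3 zeros):
  − (7) · M_21   where M_21 = det([2 3 -7; -3 -3 2; 1 6 8]) = 111
det = (-1)·(7)·(111) = -777

-777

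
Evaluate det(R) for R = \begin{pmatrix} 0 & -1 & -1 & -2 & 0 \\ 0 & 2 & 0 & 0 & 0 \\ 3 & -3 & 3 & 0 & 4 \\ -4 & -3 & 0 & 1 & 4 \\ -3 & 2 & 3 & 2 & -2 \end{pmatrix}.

Expand along row 2 (it has 4 zeros):
  + (2) · M_22   where M_22 = det([0 -1 -2 0; 3 3 0 4; -4 0 1 4; -3 3 2 -2]) = 238
det = (+1)·(2)·(238) = 476

|R| = 476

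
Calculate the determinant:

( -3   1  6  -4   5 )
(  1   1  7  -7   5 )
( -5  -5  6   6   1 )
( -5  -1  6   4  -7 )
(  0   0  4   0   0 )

The determinant is -3424.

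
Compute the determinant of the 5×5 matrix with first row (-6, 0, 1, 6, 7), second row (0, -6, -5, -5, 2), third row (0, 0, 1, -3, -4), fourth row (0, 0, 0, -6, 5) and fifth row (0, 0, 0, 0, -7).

1512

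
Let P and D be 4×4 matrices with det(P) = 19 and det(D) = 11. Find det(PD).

209

det(PD) = det(P)·det(D) = (19)·(11) = 209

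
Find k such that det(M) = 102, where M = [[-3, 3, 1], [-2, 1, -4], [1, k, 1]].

Expanding along the row containing k, det(M) is linear in k: det(M) = (-14)·k + (-10).
Set (-14)·k + (-10) = 102  ⇒  (-14)·k = 112  ⇒  k = -8.

-8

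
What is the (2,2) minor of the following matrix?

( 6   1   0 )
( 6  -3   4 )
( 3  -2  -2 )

Delete row 2 and column 2; the remaining 2×2 submatrix is [6 0; 3 -2].
Its determinant is 6·(-2) − 0·3 = -12.

-12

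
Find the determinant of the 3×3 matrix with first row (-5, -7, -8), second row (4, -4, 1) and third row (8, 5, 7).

The determinant is -111.

Expand along column 1:
  + (-5) · |-4 1; 5 7| = (-5)·(-28 − 5) = 165
  − 4 · |-7 -8; 5 7| = −4·(-49 − (-40)) = 36
  + 8 · |-7 -8; -4 1| = 8·(-7 − 32) = -312
Sum: (165) + (36) + (-312) = -111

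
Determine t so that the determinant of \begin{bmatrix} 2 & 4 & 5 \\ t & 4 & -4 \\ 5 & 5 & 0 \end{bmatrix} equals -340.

-8

Expanding along the column containing t, det(M) is linear in t: det(M) = (25)·t + (-140).
Set (25)·t + (-140) = -340  ⇒  (25)·t = -200  ⇒  t = -8.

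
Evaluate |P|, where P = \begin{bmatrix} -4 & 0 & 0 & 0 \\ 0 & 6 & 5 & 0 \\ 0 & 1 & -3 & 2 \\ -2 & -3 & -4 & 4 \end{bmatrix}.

Expand along row 1 (it has 3 zeros):
  + (-4) · M_11   where M_11 = det([6 5 0; 1 -3 2; -3 -4 4]) = -74
det = (+1)·(-4)·(-74) = 296

296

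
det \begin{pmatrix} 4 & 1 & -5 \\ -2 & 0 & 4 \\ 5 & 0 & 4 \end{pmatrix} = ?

Expand along column 2:
  − 1 · |-2 4; 5 4| = −1·(-8 − 20) = 28

The determinant is 28.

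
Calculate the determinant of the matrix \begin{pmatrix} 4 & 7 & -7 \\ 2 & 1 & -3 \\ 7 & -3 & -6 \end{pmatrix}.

Expand along row 1:
  + 4 · |1 -3; -3 -6| = 4·(-6 − 9) = -60
  − 7 · |2 -3; 7 -6| = −7·(-12 − (-21)) = -63
  + (-7) · |2 1; 7 -3| = (-7)·(-6 − 7) = 91
Sum: (-60) + (-63) + (91) = -32

-32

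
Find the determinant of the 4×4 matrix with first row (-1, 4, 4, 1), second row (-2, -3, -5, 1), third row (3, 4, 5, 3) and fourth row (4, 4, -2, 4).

352

Expand along row 1:
  + (-1) · M_11   where M_11 = det([-3 -5 1; 4 5 3; 4 -2 4]) = -86
  − (4) · M_12   where M_12 = det([-2 -5 1; 3 5 3; 4 -2 4]) = -78
  + (4) · M_13   where M_13 = det([-2 -3 1; 3 4 3; 4 4 4]) = -12
  − (1) · M_14   where M_14 = det([-2 -3 -5; 3 4 5; 4 4 -2]) = -2
det = (+1)·(-1)·(-86) + (-1)·(4)·(-78) + (+1)·(4)·(-12) + (-1)·(1)·(-2) = 352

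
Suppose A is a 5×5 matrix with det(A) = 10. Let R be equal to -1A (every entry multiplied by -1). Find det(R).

-10

For a 5×5 matrix, det(-1A) = (-1)^5·det(A) = -1·det(A).
det(R) = (-1)·(10) = -10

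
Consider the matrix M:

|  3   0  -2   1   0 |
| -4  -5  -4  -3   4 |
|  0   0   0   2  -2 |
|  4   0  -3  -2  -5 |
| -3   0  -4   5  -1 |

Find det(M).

-1550

Expand along column 2 (it has 4 zeros):
  + (-5) · M_22   where M_22 = det([3 -2 1 0; 0 0 2 -2; 4 -3 -2 -5; -3 -4 5 -1]) = 310
det = (+1)·(-5)·(310) = -1550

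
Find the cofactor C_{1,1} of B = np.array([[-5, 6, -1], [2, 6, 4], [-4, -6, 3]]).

The cofactor is 42.

Delete row 1 and column 1; the remaining 2×2 submatrix is [6 4; -6 3].
Its determinant is 6·3 − 4·(-6) = 42.
The cofactor carries sign (−1)^(1+1) = +1, so C_{1,1} = +(42) = 42.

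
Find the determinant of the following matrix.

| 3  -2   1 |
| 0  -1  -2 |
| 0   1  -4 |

18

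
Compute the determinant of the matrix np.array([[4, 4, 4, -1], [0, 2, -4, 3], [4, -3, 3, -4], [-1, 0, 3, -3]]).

The determinant is 210.

Expand along row 2 (it has 1 zero):
  + (2) · M_22   where M_22 = det([4 4 -1; 4 3 -4; -1 3 -3]) = 61
  − (-4) · M_23   where M_23 = det([4 4 -1; 4 -3 -4; -1 0 -3]) = 103
  + (3) · M_24   where M_24 = det([4 4 4; 4 -3 3; -1 0 3]) = -108
det = (+1)·(2)·(61) + (-1)·(-4)·(103) + (+1)·(3)·(-108) = 210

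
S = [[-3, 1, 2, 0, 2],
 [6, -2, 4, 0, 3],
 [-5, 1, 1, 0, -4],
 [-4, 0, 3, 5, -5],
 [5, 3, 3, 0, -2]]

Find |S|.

3300

Expand along column 4 (it has 4 zeros):
  + (5) · M_44   where M_44 = det([-3 1 2 2; 6 -2 4 3; -5 1 1 -4; 5 3 3 -2]) = 660
det = (+1)·(5)·(660) = 3300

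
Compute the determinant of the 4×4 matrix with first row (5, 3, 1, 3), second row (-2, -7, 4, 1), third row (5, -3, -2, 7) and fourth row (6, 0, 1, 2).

Expand along row 4 (it has 1 zero):
  − (6) · M_41   where M_41 = det([3 1 3; -7 4 1; -3 -2 7]) = 214
  − (1) · M_43   where M_43 = det([5 3 3; -2 -7 1; 5 -3 7]) = -50
  + (2) · M_44   where M_44 = det([5 3 1; -2 -7 4; 5 -3 -2]) = 219
det = (-1)·(6)·(214) + (-1)·(1)·(-50) + (+1)·(2)·(219) = -796

-796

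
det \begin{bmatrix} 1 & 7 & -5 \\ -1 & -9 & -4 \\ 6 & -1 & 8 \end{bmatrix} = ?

Expand along row 1:
  + 1 · |-9 -4; -1 8| = 1·(-72 − 4) = -76
  − 7 · |-1 -4; 6 8| = −7·(-8 − (-24)) = -112
  + (-5) · |-1 -9; 6 -1| = (-5)·(1 − (-54)) = -275
Sum: (-76) + (-112) + (-275) = -463

-463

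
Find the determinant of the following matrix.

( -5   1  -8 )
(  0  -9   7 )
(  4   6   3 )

Expand along column 1:
  + (-5) · |-9 7; 6 3| = (-5)·(-27 − 42) = 345
  + 4 · |1 -8; -9 7| = 4·(7 − 72) = -260
Sum: (345) + (-260) = 85

The determinant is 85.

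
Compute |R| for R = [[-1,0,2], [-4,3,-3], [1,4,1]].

The determinant is -53.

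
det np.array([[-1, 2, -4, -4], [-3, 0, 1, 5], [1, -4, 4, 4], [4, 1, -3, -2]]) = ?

-178

Expand along row 2 (it has 1 zero):
  − (-3) · M_21   where M_21 = det([2 -4 -4; -4 4 4; 1 -3 -2]) = -8
  − (1) · M_23   where M_23 = det([-1 2 -4; 1 -4 4; 4 1 -2]) = -36
  + (5) · M_24   where M_24 = det([-1 2 -4; 1 -4 4; 4 1 -3]) = -38
det = (-1)·(-3)·(-8) + (-1)·(1)·(-36) + (+1)·(5)·(-38) = -178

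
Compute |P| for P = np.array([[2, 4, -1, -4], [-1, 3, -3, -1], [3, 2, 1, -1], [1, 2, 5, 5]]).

Expand along row 1:
  + (2) · M_11   where M_11 = det([3 -3 -1; 2 1 -1; 2 5 5]) = 58
  − (4) · M_12   where M_12 = det([-1 -3 -1; 3 1 -1; 1 5 5]) = 24
  + (-1) · M_13   where M_13 = det([-1 3 -1; 3 2 -1; 1 2 5]) = -64
  − (-4) · M_14   where M_14 = det([-1 3 -3; 3 2 1; 1 2 5]) = -62
det = (+1)·(2)·(58) + (-1)·(4)·(24) + (+1)·(-1)·(-64) + (-1)·(-4)·(-62) = -164

det(P) = -164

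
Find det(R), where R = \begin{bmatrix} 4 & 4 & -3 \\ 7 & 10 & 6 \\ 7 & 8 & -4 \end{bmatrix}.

Expand along row 1:
  + 4 · |10 6; 8 -4| = 4·(-40 − 48) = -352
  − 4 · |7 6; 7 -4| = −4·(-28 − 42) = 280
  + (-3) · |7 10; 7 8| = (-3)·(56 − 70) = 42
Sum: (-352) + (280) + (42) = -30

-30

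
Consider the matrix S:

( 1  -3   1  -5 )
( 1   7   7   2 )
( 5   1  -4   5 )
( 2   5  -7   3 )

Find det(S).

Expand along row 1:
  + (1) · M_11   where M_11 = det([7 7 2; 1 -4 5; 5 -7 3]) = 341
  − (-3) · M_12   where M_12 = det([1 7 2; 5 -4 5; 2 -7 3]) = -66
  + (1) · M_13   where M_13 = det([1 7 2; 5 1 5; 2 5 3]) = -11
  − (-5) · M_14   where M_14 = det([1 7 7; 5 1 -4; 2 5 -7]) = 363
det = (+1)·(1)·(341) + (-1)·(-3)·(-66) + (+1)·(1)·(-11) + (-1)·(-5)·(363) = 1947

The determinant is 1947.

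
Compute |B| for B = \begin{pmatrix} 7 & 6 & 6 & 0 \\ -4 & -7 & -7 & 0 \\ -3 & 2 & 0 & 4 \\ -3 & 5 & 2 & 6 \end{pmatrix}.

det(B) = 0

Expand along column 4 (it has 2 zeros):
  − (4) · M_34   where M_34 = det([7 6 6; -4 -7 -7; -3 5 2]) = 75
  + (6) · M_44   where M_44 = det([7 6 6; -4 -7 -7; -3 2 0]) = 50
det = (-1)·(4)·(75) + (+1)·(6)·(50) = 0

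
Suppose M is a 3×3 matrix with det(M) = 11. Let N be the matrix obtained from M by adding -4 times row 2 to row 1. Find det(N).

11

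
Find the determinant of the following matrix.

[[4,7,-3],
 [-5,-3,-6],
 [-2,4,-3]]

189

Expand along row 1:
  + 4 · |-3 -6; 4 -3| = 4·(9 − (-24)) = 132
  − 7 · |-5 -6; -2 -3| = −7·(15 − 12) = -21
  + (-3) · |-5 -3; -2 4| = (-3)·(-20 − 6) = 78
Sum: (132) + (-21) + (78) = 189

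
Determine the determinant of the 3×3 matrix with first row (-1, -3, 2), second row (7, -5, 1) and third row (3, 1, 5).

Expand along row 1:
  + (-1) · |-5 1; 1 5| = (-1)·(-25 − 1) = 26
  − (-3) · |7 1; 3 5| = −(-3)·(35 − 3) = 96
  + 2 · |7 -5; 3 1| = 2·(7 − (-15)) = 44
Sum: (26) + (96) + (44) = 166

166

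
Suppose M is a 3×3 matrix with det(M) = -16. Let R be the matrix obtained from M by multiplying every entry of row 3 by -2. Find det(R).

The determinant is 32.

Scaling one row by -2 multiplies the determinant by -2.
det(R) = (-2)·(-16) = 32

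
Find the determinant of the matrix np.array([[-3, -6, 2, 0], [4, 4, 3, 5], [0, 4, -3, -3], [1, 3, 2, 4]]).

The determinant is 70.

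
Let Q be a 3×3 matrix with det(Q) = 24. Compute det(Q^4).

331776

det(Q^4) = (det Q)^4 = (24)^4 = 331776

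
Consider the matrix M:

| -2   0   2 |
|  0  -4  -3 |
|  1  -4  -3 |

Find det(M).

Expand along row 1:
  + (-2) · |-4 -3; -4 -3| = (-2)·(12 − 12) = 0
  + 2 · |0 -4; 1 -4| = 2·(0 − (-4)) = 8
Sum: (0) + (8) = 8

The determinant is 8.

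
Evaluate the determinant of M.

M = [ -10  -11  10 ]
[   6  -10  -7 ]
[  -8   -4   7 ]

The determinant is -214.

Expand along row 1:
  + (-10) · |-10 -7; -4 7| = (-10)·(-70 − 28) = 980
  − (-11) · |6 -7; -8 7| = −(-11)·(42 − 56) = -154
  + 10 · |6 -10; -8 -4| = 10·(-24 − 80) = -1040
Sum: (980) + (-154) + (-1040) = -214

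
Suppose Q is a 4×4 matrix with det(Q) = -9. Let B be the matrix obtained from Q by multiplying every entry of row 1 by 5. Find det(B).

det(B) = -45

Scaling one row by 5 multiplies the determinant by 5.
det(B) = (5)·(-9) = -45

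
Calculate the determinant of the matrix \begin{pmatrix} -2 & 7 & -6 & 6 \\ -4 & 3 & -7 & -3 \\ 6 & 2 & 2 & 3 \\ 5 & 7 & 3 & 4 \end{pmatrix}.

Expand along row 1:
  + (-2) · M_11   where M_11 = det([3 -7 -3; 2 2 3; 7 3 4]) = -70
  − (7) · M_12   where M_12 = det([-4 -7 -3; 6 2 3; 5 3 4]) = 43
  + (-6) · M_13   where M_13 = det([-4 3 -3; 6 2 3; 5 7 4]) = -71
  − (6) · M_14   where M_14 = det([-4 3 -7; 6 2 2; 5 7 3]) = -216
det = (+1)·(-2)·(-70) + (-1)·(7)·(43) + (+1)·(-6)·(-71) + (-1)·(6)·(-216) = 1561

1561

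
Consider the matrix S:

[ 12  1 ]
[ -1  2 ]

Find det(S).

det(S) = 12·2 − 1·(-1) = 24 − (-1) = 25

The determinant is 25.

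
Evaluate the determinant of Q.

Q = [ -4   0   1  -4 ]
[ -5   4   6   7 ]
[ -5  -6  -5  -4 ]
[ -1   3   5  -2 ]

501

Expand along row 1 (it has 1 zero):
  + (-4) · M_11   where M_11 = det([4 6 7; -6 -5 -4; 3 5 -2]) = -129
  + (1) · M_13   where M_13 = det([-5 4 7; -5 -6 -4; -1 3 -2]) = -291
  − (-4) · M_14   where M_14 = det([-5 4 6; -5 -6 -5; -1 3 5]) = 69
det = (+1)·(-4)·(-129) + (+1)·(1)·(-291) + (-1)·(-4)·(69) = 501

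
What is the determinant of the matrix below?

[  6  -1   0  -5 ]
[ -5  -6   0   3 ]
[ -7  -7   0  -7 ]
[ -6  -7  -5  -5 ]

The determinant is 2345.

Expand along column 3 (it has 3 zeros):
  − (-5) · M_43   where M_43 = det([6 -1 -5; -5 -6 3; -7 -7 -7]) = 469
det = (-1)·(-5)·(469) = 2345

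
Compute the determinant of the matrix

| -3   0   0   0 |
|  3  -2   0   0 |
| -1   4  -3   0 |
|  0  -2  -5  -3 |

The matrix is lower triangular, so the determinant is the product of the diagonal entries:
det = (-3) · (-2) · (-3) · (-3) = 54

The determinant is 54.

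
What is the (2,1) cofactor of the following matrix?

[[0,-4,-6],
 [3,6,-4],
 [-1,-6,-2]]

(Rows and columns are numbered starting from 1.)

Delete row 2 and column 1; the remaining 2×2 submatrix is [-4 -6; -6 -2].
Its determinant is (-4)·(-2) − (-6)·(-6) = -28.
The cofactor carries sign (−1)^(2+1) = −1, so C_{2,1} = −(-28) = 28.

The cofactor is 28.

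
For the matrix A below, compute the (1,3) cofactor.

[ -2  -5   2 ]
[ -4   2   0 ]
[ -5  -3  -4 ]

22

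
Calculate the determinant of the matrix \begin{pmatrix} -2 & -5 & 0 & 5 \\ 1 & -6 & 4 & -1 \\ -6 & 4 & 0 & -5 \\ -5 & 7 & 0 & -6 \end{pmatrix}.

308

Expand along column 3 (it has 3 zeros):
  − (4) · M_23   where M_23 = det([-2 -5 5; -6 4 -5; -5 7 -6]) = -77
det = (-1)·(4)·(-77) = 308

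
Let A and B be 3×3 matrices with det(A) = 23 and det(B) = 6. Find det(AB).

det(AB) = det(A)·det(B) = (23)·(6) = 138

The determinant is 138.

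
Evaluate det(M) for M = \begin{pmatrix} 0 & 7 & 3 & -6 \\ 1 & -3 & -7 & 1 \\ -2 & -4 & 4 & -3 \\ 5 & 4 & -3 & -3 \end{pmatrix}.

Expand along row 1 (it has 1 zero):
  − (7) · M_12   where M_12 = det([1 -7 1; -2 4 -3; 5 -3 -3]) = 112
  + (3) · M_13   where M_13 = det([1 -3 1; -2 -4 -3; 5 4 -3]) = 99
  − (-6) · M_14   where M_14 = det([1 -3 -7; -2 -4 4; 5 4 -3]) = -130
det = (-1)·(7)·(112) + (+1)·(3)·(99) + (-1)·(-6)·(-130) = -1267

|M| = -1267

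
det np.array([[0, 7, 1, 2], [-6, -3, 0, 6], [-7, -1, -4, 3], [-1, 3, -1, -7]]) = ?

The determinant is 1350.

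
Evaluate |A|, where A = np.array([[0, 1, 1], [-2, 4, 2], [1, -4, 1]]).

8

Expand along column 1:
  − (-2) · |1 1; -4 1| = −(-2)·(1 − (-4)) = 10
  + 1 · |1 1; 4 2| = 1·(2 − 4) = -2
Sum: (10) + (-2) = 8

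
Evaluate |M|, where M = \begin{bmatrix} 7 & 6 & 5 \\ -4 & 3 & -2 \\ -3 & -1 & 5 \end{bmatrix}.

Expand along column 1:
  + 7 · |3 -2; -1 5| = 7·(15 − 2) = 91
  − (-4) · |6 5; -1 5| = −(-4)·(30 − (-5)) = 140
  + (-3) · |6 5; 3 -2| = (-3)·(-12 − 15) = 81
Sum: (91) + (140) + (81) = 312

det(M) = 312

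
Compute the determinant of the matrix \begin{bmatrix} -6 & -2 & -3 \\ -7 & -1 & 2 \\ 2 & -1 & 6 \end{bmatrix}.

The determinant is -95.

Expand along column 1:
  + (-6) · |-1 2; -1 6| = (-6)·(-6 − (-2)) = 24
  − (-7) · |-2 -3; -1 6| = −(-7)·(-12 − 3) = -105
  + 2 · |-2 -3; -1 2| = 2·(-4 − 3) = -14
Sum: (24) + (-105) + (-14) = -95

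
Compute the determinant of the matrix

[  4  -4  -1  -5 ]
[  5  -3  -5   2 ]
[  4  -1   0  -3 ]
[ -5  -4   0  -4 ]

-80

Expand along column 3 (it has 2 zeros):
  + (-1) · M_13   where M_13 = det([5 -3 2; 4 -1 -3; -5 -4 -4]) = -175
  − (-5) · M_23   where M_23 = det([4 -4 -5; 4 -1 -3; -5 -4 -4]) = -51
det = (+1)·(-1)·(-175) + (-1)·(-5)·(-51) = -80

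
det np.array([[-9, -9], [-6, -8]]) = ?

The determinant is 18.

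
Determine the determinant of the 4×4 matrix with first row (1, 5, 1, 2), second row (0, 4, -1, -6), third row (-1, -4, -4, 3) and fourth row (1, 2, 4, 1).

Expand along row 2 (it has 1 zero):
  + (4) · M_22   where M_22 = det([1 1 2; -1 -4 3; 1 4 1]) = -12
  − (-1) · M_23   where M_23 = det([1 5 2; -1 -4 3; 1 2 1]) = 14
  + (-6) · M_24   where M_24 = det([1 5 1; -1 -4 -4; 1 2 4]) = -6
det = (+1)·(4)·(-12) + (-1)·(-1)·(14) + (+1)·(-6)·(-6) = 2

2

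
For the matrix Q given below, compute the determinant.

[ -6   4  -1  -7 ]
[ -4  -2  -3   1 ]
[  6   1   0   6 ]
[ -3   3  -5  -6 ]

det(Q) = 836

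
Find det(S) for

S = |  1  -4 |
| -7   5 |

|S| = -23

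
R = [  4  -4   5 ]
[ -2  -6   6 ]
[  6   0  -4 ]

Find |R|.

Expand along column 2:
  − (-4) · |-2 6; 6 -4| = −(-4)·(8 − 36) = -112
  + (-6) · |4 5; 6 -4| = (-6)·(-16 − 30) = 276
Sum: (-112) + (276) = 164

det(R) = 164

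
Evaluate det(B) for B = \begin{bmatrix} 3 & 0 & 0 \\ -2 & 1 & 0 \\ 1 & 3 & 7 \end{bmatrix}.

B is lower triangular, so det(B) is the product of the diagonal entries:
det = (3) · (1) · (7) = 21

The determinant is 21.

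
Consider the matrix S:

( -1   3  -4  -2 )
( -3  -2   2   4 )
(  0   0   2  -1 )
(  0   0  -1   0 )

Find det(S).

The determinant is -11.

S is block upper-triangular with a 2×2 block and a 2×2 block on the diagonal, so its determinant equals the product of the determinants of the diagonal blocks.
det of the 2×2 block = 11
det of the 2×2 block = -1
det = (11)·(-1) = -11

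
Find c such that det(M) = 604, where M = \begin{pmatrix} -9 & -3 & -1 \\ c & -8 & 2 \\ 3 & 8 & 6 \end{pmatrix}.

c = 7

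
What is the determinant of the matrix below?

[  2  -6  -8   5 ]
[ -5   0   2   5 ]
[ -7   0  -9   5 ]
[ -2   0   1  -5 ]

Expand along column 2 (it has 3 zeros):
  − (-6) · M_12   where M_12 = det([-5 2 5; -7 -9 5; -2 1 -5]) = -415
det = (-1)·(-6)·(-415) = -2490

-2490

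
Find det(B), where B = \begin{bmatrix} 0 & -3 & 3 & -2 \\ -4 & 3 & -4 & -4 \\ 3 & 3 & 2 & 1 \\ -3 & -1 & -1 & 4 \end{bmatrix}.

det(B) = -385

Expand along row 1 (it has 1 zero):
  − (-3) · M_12   where M_12 = det([-4 -4 -4; 3 2 1; -3 -1 4]) = 12
  + (3) · M_13   where M_13 = det([-4 3 -4; 3 3 1; -3 -1 4]) = -121
  − (-2) · M_14   where M_14 = det([-4 3 -4; 3 3 2; -3 -1 -1]) = -29
det = (-1)·(-3)·(12) + (+1)·(3)·(-121) + (-1)·(-2)·(-29) = -385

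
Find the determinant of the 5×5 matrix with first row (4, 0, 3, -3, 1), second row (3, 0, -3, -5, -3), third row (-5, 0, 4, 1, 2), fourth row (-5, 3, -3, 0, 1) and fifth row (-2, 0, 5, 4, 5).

Expand along column 2 (it has 4 zeros):
  + (3) · M_42   where M_42 = det([4 3 -3 1; 3 -3 -5 -3; -5 4 1 2; -2 5 4 5]) = 166
det = (+1)·(3)·(166) = 498

The determinant is 498.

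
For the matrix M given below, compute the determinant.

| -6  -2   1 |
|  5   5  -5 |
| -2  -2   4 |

The determinant is -40.

Expand along column 1:
  + (-6) · |5 -5; -2 4| = (-6)·(20 − 10) = -60
  − 5 · |-2 1; -2 4| = −5·(-8 − (-2)) = 30
  + (-2) · |-2 1; 5 -5| = (-2)·(10 − 5) = -10
Sum: (-60) + (30) + (-10) = -40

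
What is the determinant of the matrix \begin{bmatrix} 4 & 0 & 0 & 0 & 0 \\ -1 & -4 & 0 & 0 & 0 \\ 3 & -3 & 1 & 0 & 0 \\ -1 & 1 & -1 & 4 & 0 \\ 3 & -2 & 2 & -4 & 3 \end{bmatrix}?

-192

The matrix is lower triangular, so the determinant is the product of the diagonal entries:
det = (4) · (-4) · (1) · (4) · (3) = -192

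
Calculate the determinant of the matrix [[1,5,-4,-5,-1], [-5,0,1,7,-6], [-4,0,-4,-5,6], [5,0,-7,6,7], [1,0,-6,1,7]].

25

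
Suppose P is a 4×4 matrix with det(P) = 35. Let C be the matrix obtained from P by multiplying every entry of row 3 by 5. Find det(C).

Scaling one row by 5 multiplies the determinant by 5.
det(C) = (5)·(35) = 175

det(C) = 175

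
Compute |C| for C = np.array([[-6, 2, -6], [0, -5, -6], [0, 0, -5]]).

|C| = -150

C is upper triangular, so det(C) is the product of the diagonal entries:
det = (-6) · (-5) · (-5) = -150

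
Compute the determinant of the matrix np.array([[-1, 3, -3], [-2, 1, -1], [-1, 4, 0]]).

Expand along row 3:
  + (-1) · |3 -3; 1 -1| = (-1)·(-3 − (-3)) = 0
  − 4 · |-1 -3; -2 -1| = −4·(1 − 6) = 20
Sum: (0) + (20) = 20

20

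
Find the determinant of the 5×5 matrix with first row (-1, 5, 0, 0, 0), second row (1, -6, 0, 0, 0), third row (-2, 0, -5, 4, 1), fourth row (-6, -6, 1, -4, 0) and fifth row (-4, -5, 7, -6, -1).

The matrix is block lower-triangular with a 2×2 block and a 3×3 block on the diagonal, so its determinant equals the product of the determinants of the diagonal blocks.
det of the 2×2 block = 1
det of the 3×3 block = 6
det = (1)·(6) = 6

6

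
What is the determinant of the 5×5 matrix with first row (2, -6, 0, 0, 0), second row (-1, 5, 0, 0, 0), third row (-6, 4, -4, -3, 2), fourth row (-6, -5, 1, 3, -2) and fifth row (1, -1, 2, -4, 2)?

24

The matrix is block lower-triangular with a 2×2 block and a 3×3 block on the diagonal, so its determinant equals the product of the determinants of the diagonal blocks.
det of the 2×2 block = 4
det of the 3×3 block = 6
det = (4)·(6) = 24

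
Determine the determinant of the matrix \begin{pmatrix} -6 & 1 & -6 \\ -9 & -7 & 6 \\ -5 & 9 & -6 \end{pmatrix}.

684

Expand along column 1:
  + (-6) · |-7 6; 9 -6| = (-6)·(42 − 54) = 72
  − (-9) · |1 -6; 9 -6| = −(-9)·(-6 − (-54)) = 432
  + (-5) · |1 -6; -7 6| = (-5)·(6 − 42) = 180
Sum: (72) + (432) + (180) = 684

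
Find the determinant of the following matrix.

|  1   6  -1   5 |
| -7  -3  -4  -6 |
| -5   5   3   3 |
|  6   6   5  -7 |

-4706

Expand along row 1:
  + (1) · M_11   where M_11 = det([-3 -4 -6; 5 3 3; 6 5 -7]) = -146
  − (6) · M_12   where M_12 = det([-7 -4 -6; -5 3 3; 6 5 -7]) = 578
  + (-1) · M_13   where M_13 = det([-7 -3 -6; -5 5 3; 6 6 -7]) = 782
  − (5) · M_14   where M_14 = det([-7 -3 -4; -5 5 3; 6 6 5]) = 62
det = (+1)·(1)·(-146) + (-1)·(6)·(578) + (+1)·(-1)·(782) + (-1)·(5)·(62) = -4706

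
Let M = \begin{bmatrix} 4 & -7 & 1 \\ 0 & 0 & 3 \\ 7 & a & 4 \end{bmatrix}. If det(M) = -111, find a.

-3

Expanding along the row containing a, det(M) is linear in a: det(M) = (-12)·a + (-147).
Set (-12)·a + (-147) = -111  ⇒  (-12)·a = 36  ⇒  a = -3.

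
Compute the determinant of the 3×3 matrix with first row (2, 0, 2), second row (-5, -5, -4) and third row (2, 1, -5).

Expand along row 1:
  + 2 · |-5 -4; 1 -5| = 2·(25 − (-4)) = 58
  + 2 · |-5 -5; 2 1| = 2·(-5 − (-10)) = 10
Sum: (58) + (10) = 68

The determinant is 68.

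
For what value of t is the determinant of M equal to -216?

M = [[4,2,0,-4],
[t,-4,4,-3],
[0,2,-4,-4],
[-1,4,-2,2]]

Expanding along the row containing t, det(M) is linear in t: det(M) = (80)·t + (-296).
Set (80)·t + (-296) = -216  ⇒  (80)·t = 80  ⇒  t = 1.

t = 1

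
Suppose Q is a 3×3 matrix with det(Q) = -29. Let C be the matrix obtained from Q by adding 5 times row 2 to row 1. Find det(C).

|C| = -29

Adding a multiple of one row to another leaves the determinant unchanged.
det(C) = (1)·(-29) = -29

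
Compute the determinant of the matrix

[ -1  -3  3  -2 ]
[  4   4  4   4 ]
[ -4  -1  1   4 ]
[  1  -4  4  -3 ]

232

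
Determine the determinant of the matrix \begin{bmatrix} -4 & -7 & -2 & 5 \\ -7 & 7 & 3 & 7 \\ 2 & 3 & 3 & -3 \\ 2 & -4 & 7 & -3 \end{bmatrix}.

Expand along row 1:
  + (-4) · M_11   where M_11 = det([7 3 7; 3 3 -3; -4 7 -3]) = 378
  − (-7) · M_12   where M_12 = det([-7 3 7; 2 3 -3; 2 7 -3]) = -28
  + (-2) · M_13   where M_13 = det([-7 7 7; 2 3 -3; 2 -4 -3]) = 49
  − (5) · M_14   where M_14 = det([-7 7 3; 2 3 3; 2 -4 7]) = -329
det = (+1)·(-4)·(378) + (-1)·(-7)·(-28) + (+1)·(-2)·(49) + (-1)·(5)·(-329) = -161

The determinant is -161.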